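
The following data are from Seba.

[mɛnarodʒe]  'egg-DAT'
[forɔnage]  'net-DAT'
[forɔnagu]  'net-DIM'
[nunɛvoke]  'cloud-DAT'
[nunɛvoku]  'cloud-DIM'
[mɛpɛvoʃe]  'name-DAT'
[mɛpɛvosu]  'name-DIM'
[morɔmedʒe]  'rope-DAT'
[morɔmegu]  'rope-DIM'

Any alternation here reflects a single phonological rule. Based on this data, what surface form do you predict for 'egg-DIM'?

'rope' shows [dʒ] ~ [g] at the end of the stem ([morɔmedʒe] vs [morɔmegu]).
The stem 'net' ([forɔnage], [forɔnagu]) shows [g] unchanged in both environments, so [g] cannot be basic with [dʒ] derived before the DAT suffix.
The alternation reflects depalatalization: palato-alveolar /dʒ/ and /ʃ/ become [g] and [s] when no front vowel follows. /dʒ/ is underlying.
From [mɛnarodʒe] the stem 'egg' is /mɛnarodʒ/; when no front vowel follows this yields [mɛnarogu].

[mɛnarogu]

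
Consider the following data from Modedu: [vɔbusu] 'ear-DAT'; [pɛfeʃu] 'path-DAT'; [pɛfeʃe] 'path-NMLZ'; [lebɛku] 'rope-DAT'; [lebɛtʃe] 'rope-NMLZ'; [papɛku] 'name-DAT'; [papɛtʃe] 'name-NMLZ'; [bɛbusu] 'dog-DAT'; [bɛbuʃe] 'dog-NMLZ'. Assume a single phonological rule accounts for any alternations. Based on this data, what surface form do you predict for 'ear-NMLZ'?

In [bɛbusu] and [bɛbuʃe] the final segment of 'dog' alternates: [s] ~ [ʃ].
But 'path' keeps [ʃ] in both environments ([pɛfeʃu], [pɛfeʃe]), so there is no rule changing /ʃ/ to [s] before the DAT suffix.
Therefore /s/ is basic and [ʃ] is derived by palatalization before a front vowel (/k/ and /s/ become palato-alveolar [tʃ] and [ʃ] before a front vowel).
The one attested form of 'ear', [vɔbusu], shows underlying /vɔbus/. Applying the same rule before a front vowel gives [vɔbuʃe].

[vɔbuʃe]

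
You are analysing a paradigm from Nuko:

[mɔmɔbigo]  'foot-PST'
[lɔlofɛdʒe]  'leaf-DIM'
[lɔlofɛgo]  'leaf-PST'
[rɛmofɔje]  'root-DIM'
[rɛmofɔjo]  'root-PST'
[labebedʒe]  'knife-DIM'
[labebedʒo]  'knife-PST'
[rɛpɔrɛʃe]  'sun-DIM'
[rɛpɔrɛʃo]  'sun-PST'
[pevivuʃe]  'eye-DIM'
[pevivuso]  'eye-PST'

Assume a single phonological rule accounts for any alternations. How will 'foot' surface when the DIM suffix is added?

[mɔmɔbidʒe]

'leaf' shows [dʒ] ~ [g] at the end of the stem ([lɔlofɛdʒe] vs [lɔlofɛgo]).
If /dʒ/ were underlying and a rule turned it into [g] before the PST suffix, 'knife' would also alternate; but it has [dʒ] in both [labebedʒe] and [labebedʒo].
Therefore /g/ is basic and [dʒ] is derived by palatalization before a front vowel (/g/ and /s/ become palato-alveolar [dʒ] and [ʃ] before a front vowel).
From [mɔmɔbigo] the stem 'foot' is /mɔmɔbig/; before a front vowel this yields [mɔmɔbidʒe].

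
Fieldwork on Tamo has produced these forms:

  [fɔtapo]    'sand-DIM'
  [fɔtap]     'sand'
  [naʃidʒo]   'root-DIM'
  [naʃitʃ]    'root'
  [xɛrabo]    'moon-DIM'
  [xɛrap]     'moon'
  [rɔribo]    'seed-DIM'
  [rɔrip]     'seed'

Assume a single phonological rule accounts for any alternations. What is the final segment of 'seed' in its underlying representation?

/b/

The root 'seed' surfaces as [rɔribo] and [rɔrip], with a stem-final [b] ~ [p] alternation.
If /p/ were underlying and a rule turned it into [b] before the DIM suffix, 'sand' would also alternate; but it has [p] in both [fɔtapo] and [fɔtap].
So /b/ is underlying, and a rule of word-final obstruent devoicing — voiced obstruents become voiceless word-finally — gives [p].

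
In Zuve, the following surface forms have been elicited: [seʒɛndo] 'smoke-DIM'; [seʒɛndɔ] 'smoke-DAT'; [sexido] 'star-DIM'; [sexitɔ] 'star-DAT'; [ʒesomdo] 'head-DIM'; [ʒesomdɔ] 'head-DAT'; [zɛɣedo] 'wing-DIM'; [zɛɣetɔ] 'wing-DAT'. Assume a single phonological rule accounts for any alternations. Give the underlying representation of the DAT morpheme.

The DAT morpheme has two allomorphs, [-dɔ] and [-tɔ].
The DIM suffix, which begins with [d], is invariant after every stem; so [d] is not altered by any rule here.
So the underlying form is /-tɔ/, and voiceless stops become voiced after a nasal.

/-tɔ/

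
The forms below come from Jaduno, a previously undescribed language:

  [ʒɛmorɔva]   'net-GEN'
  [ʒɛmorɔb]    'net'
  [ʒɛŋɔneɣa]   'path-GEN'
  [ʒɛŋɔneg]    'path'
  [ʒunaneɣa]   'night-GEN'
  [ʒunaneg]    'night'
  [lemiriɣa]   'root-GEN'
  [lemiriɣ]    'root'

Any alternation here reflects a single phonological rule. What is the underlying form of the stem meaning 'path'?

/ʒɛŋɔneg/

'path' shows [ɣ] ~ [g] at the end of the stem ([ʒɛŋɔneɣa] vs [ʒɛŋɔneg]).
But 'root' keeps [ɣ] in both environments ([lemiriɣa], [lemiriɣ]), so there is no rule changing /ɣ/ to [g] in isolation.
So /g/ is underlying, and a rule of intervocalic spirantization — voiced stops become fricatives between vowels — gives [ɣ].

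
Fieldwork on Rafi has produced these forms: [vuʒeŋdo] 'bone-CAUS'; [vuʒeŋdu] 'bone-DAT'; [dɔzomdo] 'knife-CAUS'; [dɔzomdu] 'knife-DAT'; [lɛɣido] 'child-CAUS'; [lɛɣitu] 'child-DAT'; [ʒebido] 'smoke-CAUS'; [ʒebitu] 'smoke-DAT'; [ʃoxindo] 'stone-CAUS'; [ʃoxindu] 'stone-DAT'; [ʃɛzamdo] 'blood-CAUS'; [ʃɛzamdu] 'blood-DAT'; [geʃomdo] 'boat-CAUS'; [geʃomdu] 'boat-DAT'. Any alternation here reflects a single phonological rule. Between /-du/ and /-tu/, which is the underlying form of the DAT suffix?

The DAT morpheme has two allomorphs, [-du] and [-tu].
By contrast the CAUS suffix keeps its initial [d] throughout — that segment must be underlying.
So the underlying form is /-tu/, and voiceless stops become voiced after a nasal.

/-tu/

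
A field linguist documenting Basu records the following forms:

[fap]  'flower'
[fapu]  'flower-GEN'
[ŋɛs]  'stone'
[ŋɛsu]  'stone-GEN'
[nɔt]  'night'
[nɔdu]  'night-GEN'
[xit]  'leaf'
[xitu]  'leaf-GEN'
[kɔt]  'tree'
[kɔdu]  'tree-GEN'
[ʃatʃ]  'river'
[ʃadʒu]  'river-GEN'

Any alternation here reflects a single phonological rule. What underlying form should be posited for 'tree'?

/kɔd/

In [kɔt] and [kɔdu] the final segment of 'tree' alternates: [t] ~ [d].
The stem 'leaf' ([xit], [xitu]) shows [t] unchanged in both environments, so [t] cannot be basic with [d] derived before the GEN suffix.
So /d/ is underlying, and a rule of word-final obstruent devoicing — voiced obstruents become voiceless word-finally — gives [t].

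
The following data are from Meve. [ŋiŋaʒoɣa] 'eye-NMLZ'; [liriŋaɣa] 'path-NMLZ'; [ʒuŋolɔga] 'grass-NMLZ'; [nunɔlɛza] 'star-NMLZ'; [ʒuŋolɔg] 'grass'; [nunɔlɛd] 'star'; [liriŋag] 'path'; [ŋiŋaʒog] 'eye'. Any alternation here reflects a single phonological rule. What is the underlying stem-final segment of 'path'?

The stem for 'path' ends in [ɣ] in [liriŋaɣa] but [g] in [liriŋag].
The stem 'grass' ([ʒuŋolɔga], [ʒuŋolɔg]) shows [g] unchanged in both environments, so [g] cannot be basic with [ɣ] derived before the NMLZ suffix.
So /ɣ/ is underlying, and a rule of word-final hardening — voiced fricatives become stops word-finally — gives [g].

/ɣ/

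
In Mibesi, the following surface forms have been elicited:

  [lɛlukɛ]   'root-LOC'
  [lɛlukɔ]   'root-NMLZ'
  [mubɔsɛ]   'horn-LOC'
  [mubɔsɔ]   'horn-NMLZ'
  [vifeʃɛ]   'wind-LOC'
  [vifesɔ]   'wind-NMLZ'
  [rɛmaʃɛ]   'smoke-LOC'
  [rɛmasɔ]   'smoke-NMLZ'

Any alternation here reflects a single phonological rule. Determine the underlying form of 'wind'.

/vifeʃ/

The stem for 'wind' ends in [ʃ] in [vifeʃɛ] but [s] in [vifesɔ].
Compare 'horn', with invariant [s] in [mubɔsɛ] and [mubɔsɔ]: an analysis with underlying /s/ and a rule producing [ʃ] before the LOC suffix would wrongly predict alternation here too.
The alternation reflects depalatalization: palato-alveolar /ʃ/ becomes [s] when no front vowel follows. /ʃ/ is underlying.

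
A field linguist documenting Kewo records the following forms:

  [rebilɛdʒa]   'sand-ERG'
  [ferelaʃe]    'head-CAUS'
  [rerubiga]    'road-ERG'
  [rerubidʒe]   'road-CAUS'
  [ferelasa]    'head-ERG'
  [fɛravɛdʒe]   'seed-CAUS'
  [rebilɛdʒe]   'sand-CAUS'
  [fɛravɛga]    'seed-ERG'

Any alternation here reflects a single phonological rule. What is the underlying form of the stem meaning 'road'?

In [rerubidʒe] and [rerubiga] the final segment of 'road' alternates: [dʒ] ~ [g].
If /dʒ/ were underlying and a rule turned it into [g] before the ERG suffix, 'sand' would also alternate; but it has [dʒ] in both [rebilɛdʒe] and [rebilɛdʒa].
The alternation reflects palatalization before a front vowel: /g/ and /s/ become palato-alveolar [dʒ] and [ʃ] before a front vowel. /g/ is underlying.
So 'road' = /rerubig/.

/rerubig/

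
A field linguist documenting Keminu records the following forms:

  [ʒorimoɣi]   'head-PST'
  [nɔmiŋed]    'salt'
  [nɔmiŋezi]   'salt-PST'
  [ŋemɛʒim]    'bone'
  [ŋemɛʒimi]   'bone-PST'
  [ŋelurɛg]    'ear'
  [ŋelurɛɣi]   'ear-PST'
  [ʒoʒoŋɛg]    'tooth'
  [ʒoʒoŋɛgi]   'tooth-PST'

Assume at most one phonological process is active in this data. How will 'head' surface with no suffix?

[ʒorimog]

In [ŋelurɛg] and [ŋelurɛɣi] the final segment of 'ear' alternates: [g] ~ [ɣ].
The stem 'tooth' ([ʒoʒoŋɛg], [ʒoʒoŋɛgi]) shows [g] unchanged in both environments, so [g] cannot be basic with [ɣ] derived before the PST suffix.
So /ɣ/ is underlying, and a rule of word-final hardening — voiced fricatives become stops word-finally — gives [g].
From [ʒorimoɣi] the stem 'head' is /ʒorimoɣ/; word-finally this yields [ʒorimog].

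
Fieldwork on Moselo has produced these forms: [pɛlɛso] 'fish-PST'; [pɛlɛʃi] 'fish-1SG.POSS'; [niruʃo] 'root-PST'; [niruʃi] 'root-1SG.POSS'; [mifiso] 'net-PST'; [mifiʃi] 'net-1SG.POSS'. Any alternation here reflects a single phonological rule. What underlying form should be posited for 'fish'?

/pɛlɛs/

The stem for 'fish' ends in [s] in [pɛlɛso] but [ʃ] in [pɛlɛʃi].
If /ʃ/ were underlying and a rule turned it into [s] before the PST suffix, 'root' would also alternate; but it has [ʃ] in both [niruʃo] and [niruʃi].
Therefore /s/ is basic and [ʃ] is derived by palatalization before a front vowel (/s/ becomes palato-alveolar [ʃ] before a front vowel).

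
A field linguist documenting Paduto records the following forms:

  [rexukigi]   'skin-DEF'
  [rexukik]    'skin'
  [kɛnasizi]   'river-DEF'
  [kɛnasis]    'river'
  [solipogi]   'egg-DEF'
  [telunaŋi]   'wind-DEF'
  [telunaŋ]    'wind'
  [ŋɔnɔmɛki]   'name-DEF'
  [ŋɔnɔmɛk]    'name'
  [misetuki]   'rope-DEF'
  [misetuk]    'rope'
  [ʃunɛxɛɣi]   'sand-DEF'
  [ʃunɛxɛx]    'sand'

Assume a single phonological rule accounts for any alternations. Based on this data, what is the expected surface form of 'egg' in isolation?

The stem for 'skin' ends in [g] in [rexukigi] but [k] in [rexukik].
But 'rope' keeps [k] in both environments ([misetuki], [misetuk]), so there is no rule changing /k/ to [g] before the DEF suffix.
So /g/ is underlying, and a rule of word-final obstruent devoicing — voiced obstruents become voiceless word-finally — gives [k].
The one attested form of 'egg', [solipogi], shows underlying /solipog/. Applying the same rule word-finally gives [solipok].

[solipok]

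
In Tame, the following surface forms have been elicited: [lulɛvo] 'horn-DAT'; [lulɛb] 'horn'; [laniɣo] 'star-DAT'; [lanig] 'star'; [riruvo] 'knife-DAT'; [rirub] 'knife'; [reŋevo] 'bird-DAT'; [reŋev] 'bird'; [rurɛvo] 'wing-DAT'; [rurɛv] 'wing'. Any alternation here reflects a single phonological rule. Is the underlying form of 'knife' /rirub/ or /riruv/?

/rirub/

'knife' shows [v] ~ [b] at the end of the stem ([riruvo] vs [rirub]).
If /v/ were underlying and a rule turned it into [b] in isolation, 'wing' would also alternate; but it has [v] in both [rurɛvo] and [rurɛv].
The underlying segment must be /b/; voiced stops become fricatives between vowels, yielding [v] there.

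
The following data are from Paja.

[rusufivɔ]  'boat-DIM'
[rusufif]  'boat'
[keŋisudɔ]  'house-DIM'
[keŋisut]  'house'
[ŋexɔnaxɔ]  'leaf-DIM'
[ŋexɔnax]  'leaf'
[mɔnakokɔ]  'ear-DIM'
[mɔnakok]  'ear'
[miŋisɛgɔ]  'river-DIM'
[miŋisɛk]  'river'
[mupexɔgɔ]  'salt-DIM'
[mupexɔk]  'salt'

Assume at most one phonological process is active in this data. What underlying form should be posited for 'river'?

/miŋisɛg/

The stem for 'river' ends in [g] in [miŋisɛgɔ] but [k] in [miŋisɛk].
But 'ear' keeps [k] in both environments ([mɔnakokɔ], [mɔnakok]), so there is no rule changing /k/ to [g] before the DIM suffix.
Therefore /g/ is basic and [k] is derived by word-final obstruent devoicing (voiced obstruents become voiceless word-finally).
So 'river' = /miŋisɛg/.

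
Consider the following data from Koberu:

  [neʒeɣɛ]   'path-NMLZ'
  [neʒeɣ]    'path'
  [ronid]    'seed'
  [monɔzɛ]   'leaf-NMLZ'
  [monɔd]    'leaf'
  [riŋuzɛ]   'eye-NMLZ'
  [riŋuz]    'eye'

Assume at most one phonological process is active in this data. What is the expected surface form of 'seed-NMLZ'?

'leaf' shows [z] ~ [d] at the end of the stem ([monɔzɛ] vs [monɔd]).
The stem 'eye' ([riŋuzɛ], [riŋuz]) shows [z] unchanged in both environments, so [z] cannot be basic with [d] derived in isolation.
The alternation reflects intervocalic spirantization: voiced stops become fricatives between vowels. /d/ is underlying.
From [ronid] the stem 'seed' is /ronid/; between vowels this yields [ronizɛ].

[ronizɛ]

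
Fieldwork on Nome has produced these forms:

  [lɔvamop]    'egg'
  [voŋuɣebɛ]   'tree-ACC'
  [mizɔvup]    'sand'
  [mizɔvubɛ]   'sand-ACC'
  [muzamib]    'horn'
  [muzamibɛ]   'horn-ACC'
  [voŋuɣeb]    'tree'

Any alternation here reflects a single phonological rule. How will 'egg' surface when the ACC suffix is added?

[lɔvamobɛ]

The root 'sand' surfaces as [mizɔvup] and [mizɔvubɛ], with a stem-final [p] ~ [b] alternation.
If /b/ were underlying and a rule turned it into [p] in isolation, 'tree' would also alternate; but it has [b] in both [voŋuɣeb] and [voŋuɣebɛ].
So /p/ is underlying, and a rule of intervocalic voicing — voiceless stops become voiced between vowels — gives [b].
From [lɔvamop] the stem 'egg' is /lɔvamop/; between vowels this yields [lɔvamobɛ].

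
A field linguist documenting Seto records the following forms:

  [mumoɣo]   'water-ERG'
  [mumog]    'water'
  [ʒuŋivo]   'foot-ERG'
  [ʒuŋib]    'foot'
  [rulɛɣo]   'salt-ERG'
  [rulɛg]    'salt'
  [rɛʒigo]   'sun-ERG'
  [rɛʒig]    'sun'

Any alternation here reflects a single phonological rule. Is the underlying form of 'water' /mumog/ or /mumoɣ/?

In [mumoɣo] and [mumog] the final segment of 'water' alternates: [ɣ] ~ [g].
Compare 'sun', with invariant [g] in [rɛʒigo] and [rɛʒig]: an analysis with underlying /g/ and a rule producing [ɣ] before the ERG suffix would wrongly predict alternation here too.
The alternation reflects word-final hardening: voiced fricatives become stops word-finally. /ɣ/ is underlying.

/mumoɣ/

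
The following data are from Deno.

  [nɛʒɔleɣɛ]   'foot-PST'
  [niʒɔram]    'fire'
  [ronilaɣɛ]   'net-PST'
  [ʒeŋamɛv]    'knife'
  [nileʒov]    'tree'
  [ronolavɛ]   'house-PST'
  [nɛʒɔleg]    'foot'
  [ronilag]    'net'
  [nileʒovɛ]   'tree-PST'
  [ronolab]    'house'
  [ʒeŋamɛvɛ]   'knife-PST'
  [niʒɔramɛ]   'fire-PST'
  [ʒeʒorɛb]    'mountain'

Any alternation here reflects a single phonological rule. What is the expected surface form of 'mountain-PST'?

[ʒeʒorɛvɛ]

The root 'house' surfaces as [ronolab] and [ronolavɛ], with a stem-final [b] ~ [v] alternation.
But 'tree' keeps [v] in both environments ([nileʒov], [nileʒovɛ]), so there is no rule changing /v/ to [b] in isolation.
The underlying segment must be /b/; voiced stops become fricatives between vowels, yielding [v] there.
The one attested form of 'mountain', [ʒeʒorɛb], shows underlying /ʒeʒorɛb/. Applying the same rule between vowels gives [ʒeʒorɛvɛ].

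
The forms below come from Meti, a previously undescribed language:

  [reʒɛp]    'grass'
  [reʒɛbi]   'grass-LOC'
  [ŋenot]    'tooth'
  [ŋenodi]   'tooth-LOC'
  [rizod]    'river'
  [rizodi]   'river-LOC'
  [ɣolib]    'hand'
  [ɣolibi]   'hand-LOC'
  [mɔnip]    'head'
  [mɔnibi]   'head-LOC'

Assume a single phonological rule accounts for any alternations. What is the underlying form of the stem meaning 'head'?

/mɔnip/

The stem for 'head' ends in [p] in [mɔnip] but [b] in [mɔnibi].
But 'hand' keeps [b] in both environments ([ɣolib], [ɣolibi]), so there is no rule changing /b/ to [p] in isolation.
The alternation reflects intervocalic voicing: voiceless stops become voiced between vowels. /p/ is underlying.
The underlying form of 'head' is therefore /mɔnip/.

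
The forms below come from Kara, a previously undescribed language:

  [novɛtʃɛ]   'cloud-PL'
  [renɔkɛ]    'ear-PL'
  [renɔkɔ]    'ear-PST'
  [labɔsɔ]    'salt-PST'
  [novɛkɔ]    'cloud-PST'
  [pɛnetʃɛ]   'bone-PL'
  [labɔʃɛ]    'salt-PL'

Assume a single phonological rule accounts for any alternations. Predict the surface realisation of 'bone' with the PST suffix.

The stem for 'cloud' ends in [tʃ] in [novɛtʃɛ] but [k] in [novɛkɔ].
If /k/ were underlying and a rule turned it into [tʃ] before the PL suffix, 'ear' would also alternate; but it has [k] in both [renɔkɛ] and [renɔkɔ].
Therefore /tʃ/ is basic and [k] is derived by depalatalization (palato-alveolar /tʃ/ and /ʃ/ become [k] and [s] when no front vowel follows).
From [pɛnetʃɛ] the stem 'bone' is /pɛnetʃ/; when no front vowel follows this yields [pɛnekɔ].

[pɛnekɔ]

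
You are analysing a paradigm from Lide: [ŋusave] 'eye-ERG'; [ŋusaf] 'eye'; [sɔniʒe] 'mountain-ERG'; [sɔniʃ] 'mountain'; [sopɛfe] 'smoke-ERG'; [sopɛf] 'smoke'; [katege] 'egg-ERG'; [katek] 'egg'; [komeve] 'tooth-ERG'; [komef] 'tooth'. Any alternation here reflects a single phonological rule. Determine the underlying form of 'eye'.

'eye' shows [v] ~ [f] at the end of the stem ([ŋusave] vs [ŋusaf]).
The stem 'smoke' ([sopɛfe], [sopɛf]) shows [f] unchanged in both environments, so [f] cannot be basic with [v] derived before the ERG suffix.
Therefore /v/ is basic and [f] is derived by word-final obstruent devoicing (voiced obstruents become voiceless word-finally).

/ŋusav/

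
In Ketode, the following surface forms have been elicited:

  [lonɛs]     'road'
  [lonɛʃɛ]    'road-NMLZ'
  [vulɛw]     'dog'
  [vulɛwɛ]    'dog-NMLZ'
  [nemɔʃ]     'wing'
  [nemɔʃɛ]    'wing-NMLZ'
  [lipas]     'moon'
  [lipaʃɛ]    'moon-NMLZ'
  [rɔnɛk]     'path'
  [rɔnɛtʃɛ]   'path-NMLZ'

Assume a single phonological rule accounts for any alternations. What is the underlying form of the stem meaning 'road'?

/lonɛs/

'road' shows [s] ~ [ʃ] at the end of the stem ([lonɛs] vs [lonɛʃɛ]).
The stem 'wing' ([nemɔʃ], [nemɔʃɛ]) shows [ʃ] unchanged in both environments, so [ʃ] cannot be basic with [s] derived in isolation.
So /s/ is underlying, and a rule of palatalization before a front vowel — /k/ and /s/ become palato-alveolar [tʃ] and [ʃ] before a front vowel — gives [ʃ].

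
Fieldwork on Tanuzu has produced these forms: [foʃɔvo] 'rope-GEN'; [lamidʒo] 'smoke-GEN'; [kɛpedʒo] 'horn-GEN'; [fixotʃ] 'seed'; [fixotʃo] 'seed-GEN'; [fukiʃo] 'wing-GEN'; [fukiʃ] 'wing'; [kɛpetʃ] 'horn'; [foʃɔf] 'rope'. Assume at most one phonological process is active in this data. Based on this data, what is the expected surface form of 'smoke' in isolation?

The stem for 'horn' ends in [tʃ] in [kɛpetʃ] but [dʒ] in [kɛpedʒo].
Compare 'seed', with invariant [tʃ] in [fixotʃ] and [fixotʃo]: an analysis with underlying /tʃ/ and a rule producing [dʒ] before the GEN suffix would wrongly predict alternation here too.
The underlying segment must be /dʒ/; voiced obstruents become voiceless word-finally, yielding [tʃ] there.
From [lamidʒo] the stem 'smoke' is /lamidʒ/; word-finally this yields [lamitʃ].

[lamitʃ]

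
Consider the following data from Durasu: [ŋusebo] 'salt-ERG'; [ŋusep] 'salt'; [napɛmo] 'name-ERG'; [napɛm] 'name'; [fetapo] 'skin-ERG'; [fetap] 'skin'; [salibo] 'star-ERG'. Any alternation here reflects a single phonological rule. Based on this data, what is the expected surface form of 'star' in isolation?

The stem for 'salt' ends in [b] in [ŋusebo] but [p] in [ŋusep].
If /p/ were underlying and a rule turned it into [b] before the ERG suffix, 'skin' would also alternate; but it has [p] in both [fetapo] and [fetap].
Therefore /b/ is basic and [p] is derived by word-final obstruent devoicing (voiced obstruents become voiceless word-finally).
The one attested form of 'star', [salibo], shows underlying /salib/. Applying the same rule word-finally gives [salip].

[salip]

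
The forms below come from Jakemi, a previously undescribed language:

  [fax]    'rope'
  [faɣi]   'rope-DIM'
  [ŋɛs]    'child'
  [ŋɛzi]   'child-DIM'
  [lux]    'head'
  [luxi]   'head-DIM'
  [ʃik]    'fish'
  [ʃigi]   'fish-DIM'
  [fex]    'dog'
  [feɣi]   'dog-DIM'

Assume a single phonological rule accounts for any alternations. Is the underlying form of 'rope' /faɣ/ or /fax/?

In [fax] and [faɣi] the final segment of 'rope' alternates: [x] ~ [ɣ].
But 'head' keeps [x] in both environments ([lux], [luxi]), so there is no rule changing /x/ to [ɣ] before the DIM suffix.
So /ɣ/ is underlying, and a rule of word-final obstruent devoicing — voiced obstruents become voiceless word-finally — gives [x].

/faɣ/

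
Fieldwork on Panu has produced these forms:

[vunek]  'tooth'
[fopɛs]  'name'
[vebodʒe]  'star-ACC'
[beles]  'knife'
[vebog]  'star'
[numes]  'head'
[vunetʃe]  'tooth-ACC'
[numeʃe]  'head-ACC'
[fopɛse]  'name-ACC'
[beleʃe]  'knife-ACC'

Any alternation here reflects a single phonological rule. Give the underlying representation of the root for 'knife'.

/beleʃ/

'knife' shows [ʃ] ~ [s] at the end of the stem ([beleʃe] vs [beles]).
But 'name' keeps [s] in both environments ([fopɛse], [fopɛs]), so there is no rule changing /s/ to [ʃ] before the ACC suffix.
The alternation reflects depalatalization: palato-alveolar /tʃ/, /dʒ/ and /ʃ/ become [k], [g] and [s] when no front vowel follows. /ʃ/ is underlying.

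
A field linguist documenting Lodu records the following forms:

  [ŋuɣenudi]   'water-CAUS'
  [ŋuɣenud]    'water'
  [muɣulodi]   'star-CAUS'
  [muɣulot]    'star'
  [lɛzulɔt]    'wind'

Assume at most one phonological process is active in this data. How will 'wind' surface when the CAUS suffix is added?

The stem for 'star' ends in [d] in [muɣulodi] but [t] in [muɣulot].
But 'water' keeps [d] in both environments ([ŋuɣenudi], [ŋuɣenud]), so there is no rule changing /d/ to [t] in isolation.
The underlying segment must be /t/; voiceless stops become voiced between vowels, yielding [d] there.
From [lɛzulɔt] the stem 'wind' is /lɛzulɔt/; between vowels this yields [lɛzulɔdi].

[lɛzulɔdi]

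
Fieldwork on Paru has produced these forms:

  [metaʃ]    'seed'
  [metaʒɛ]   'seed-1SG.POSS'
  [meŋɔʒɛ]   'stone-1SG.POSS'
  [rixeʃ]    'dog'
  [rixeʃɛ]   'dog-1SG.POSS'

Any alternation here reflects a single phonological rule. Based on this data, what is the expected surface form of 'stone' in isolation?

[meŋɔʃ]

In [metaʃ] and [metaʒɛ] the final segment of 'seed' alternates: [ʃ] ~ [ʒ].
Compare 'dog', with invariant [ʃ] in [rixeʃ] and [rixeʃɛ]: an analysis with underlying /ʃ/ and a rule producing [ʒ] before the 1SG.POSS suffix would wrongly predict alternation here too.
Therefore /ʒ/ is basic and [ʃ] is derived by word-final obstruent devoicing (voiced obstruents become voiceless word-finally).
The one attested form of 'stone', [meŋɔʒɛ], shows underlying /meŋɔʒ/. Applying the same rule word-finally gives [meŋɔʃ].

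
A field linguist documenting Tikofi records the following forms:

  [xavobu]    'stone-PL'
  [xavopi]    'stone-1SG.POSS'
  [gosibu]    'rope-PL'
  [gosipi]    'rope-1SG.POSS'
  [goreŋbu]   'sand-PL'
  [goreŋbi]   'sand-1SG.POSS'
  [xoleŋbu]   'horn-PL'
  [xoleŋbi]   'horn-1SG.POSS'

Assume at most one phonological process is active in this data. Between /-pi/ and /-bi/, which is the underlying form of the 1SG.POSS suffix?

The 1SG.POSS morpheme has two allomorphs, [-bi] and [-pi].
The PL suffix, which begins with [b], is invariant after every stem; so [b] is not altered by any rule here.
The 1SG.POSS suffix is therefore /-pi/ underlyingly, with post-nasal voicing: voiceless stops become voiced after a nasal.

/-pi/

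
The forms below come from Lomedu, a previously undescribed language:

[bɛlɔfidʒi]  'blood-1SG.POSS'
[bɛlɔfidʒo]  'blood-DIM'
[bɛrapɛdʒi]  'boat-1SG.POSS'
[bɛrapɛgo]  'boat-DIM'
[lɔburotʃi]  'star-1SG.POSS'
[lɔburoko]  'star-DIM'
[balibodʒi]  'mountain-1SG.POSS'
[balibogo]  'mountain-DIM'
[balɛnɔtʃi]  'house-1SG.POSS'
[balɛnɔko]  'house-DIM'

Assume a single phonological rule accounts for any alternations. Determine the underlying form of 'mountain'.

/balibog/

In [balibodʒi] and [balibogo] the final segment of 'mountain' alternates: [dʒ] ~ [g].
If /dʒ/ were underlying and a rule turned it into [g] before the DIM suffix, 'blood' would also alternate; but it has [dʒ] in both [bɛlɔfidʒi] and [bɛlɔfidʒo].
So /g/ is underlying, and a rule of palatalization before a front vowel — /k/ and /g/ become palato-alveolar [tʃ] and [dʒ] before a front vowel — gives [dʒ].
Hence 'mountain' is /balibog/ underlyingly.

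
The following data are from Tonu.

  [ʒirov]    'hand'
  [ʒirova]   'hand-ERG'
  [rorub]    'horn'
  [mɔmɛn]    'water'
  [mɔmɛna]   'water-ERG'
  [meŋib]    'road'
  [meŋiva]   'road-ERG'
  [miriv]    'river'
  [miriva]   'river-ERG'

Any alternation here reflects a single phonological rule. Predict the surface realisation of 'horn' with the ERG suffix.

[roruva]

In [meŋib] and [meŋiva] the final segment of 'road' alternates: [b] ~ [v].
The stem 'river' ([miriv], [miriva]) shows [v] unchanged in both environments, so [v] cannot be basic with [b] derived in isolation.
The alternation reflects intervocalic spirantization: voiced stops become fricatives between vowels. /b/ is underlying.
The one attested form of 'horn', [rorub], shows underlying /rorub/. Applying the same rule between vowels gives [roruva].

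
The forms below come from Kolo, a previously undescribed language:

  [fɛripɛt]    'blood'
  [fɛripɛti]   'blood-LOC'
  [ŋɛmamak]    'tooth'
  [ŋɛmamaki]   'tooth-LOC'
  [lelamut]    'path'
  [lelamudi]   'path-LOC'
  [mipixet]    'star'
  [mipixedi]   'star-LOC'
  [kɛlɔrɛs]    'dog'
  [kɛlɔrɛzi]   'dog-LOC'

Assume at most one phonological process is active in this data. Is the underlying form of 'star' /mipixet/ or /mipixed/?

In [mipixet] and [mipixedi] the final segment of 'star' alternates: [t] ~ [d].
Compare 'blood', with invariant [t] in [fɛripɛt] and [fɛripɛti]: an analysis with underlying /t/ and a rule producing [d] before the LOC suffix would wrongly predict alternation here too.
The alternation reflects word-final obstruent devoicing: voiced obstruents become voiceless word-finally. /d/ is underlying.

/mipixed/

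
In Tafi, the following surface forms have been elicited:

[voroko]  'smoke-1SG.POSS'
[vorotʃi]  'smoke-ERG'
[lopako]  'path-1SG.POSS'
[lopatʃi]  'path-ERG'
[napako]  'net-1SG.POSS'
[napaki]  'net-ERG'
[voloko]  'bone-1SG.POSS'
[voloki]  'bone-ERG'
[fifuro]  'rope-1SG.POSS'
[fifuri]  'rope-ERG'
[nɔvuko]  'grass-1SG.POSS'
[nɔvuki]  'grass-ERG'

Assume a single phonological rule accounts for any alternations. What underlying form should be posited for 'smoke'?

In [voroko] and [vorotʃi] the final segment of 'smoke' alternates: [k] ~ [tʃ].
The stem 'net' ([napako], [napaki]) shows [k] unchanged in both environments, so [k] cannot be basic with [tʃ] derived before the ERG suffix.
So /tʃ/ is underlying, and a rule of depalatalization — palato-alveolar /tʃ/ becomes [k] when no front vowel follows — gives [k].
The underlying form of 'smoke' is therefore /vorotʃ/.

/vorotʃ/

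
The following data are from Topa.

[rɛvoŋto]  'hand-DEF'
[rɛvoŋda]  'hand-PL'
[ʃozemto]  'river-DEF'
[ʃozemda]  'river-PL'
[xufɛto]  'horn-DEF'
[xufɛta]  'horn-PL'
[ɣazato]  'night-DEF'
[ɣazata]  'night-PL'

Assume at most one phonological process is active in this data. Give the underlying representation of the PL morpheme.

The PL suffix surfaces as [-da] and [-ta], depending on the final segment of the stem.
The DEF suffix, which begins with [t], is invariant after every stem; so [t] is not altered by any rule here.
So the underlying form is /-da/, and voiced stops become voiceless after a vowel.

/-da/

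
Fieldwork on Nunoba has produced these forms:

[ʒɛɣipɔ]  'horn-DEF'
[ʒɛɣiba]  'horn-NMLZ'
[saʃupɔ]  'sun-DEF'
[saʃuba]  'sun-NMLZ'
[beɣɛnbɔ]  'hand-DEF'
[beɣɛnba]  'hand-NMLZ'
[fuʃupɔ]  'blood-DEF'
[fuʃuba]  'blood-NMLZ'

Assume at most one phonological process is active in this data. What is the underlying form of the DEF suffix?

/-pɔ/

The DEF suffix surfaces as [-bɔ] and [-pɔ], depending on the final segment of the stem.
By contrast the NMLZ suffix keeps its initial [b] throughout — that segment must be underlying.
The DEF suffix is therefore /-pɔ/ underlyingly, with post-nasal voicing: voiceless stops become voiced after a nasal.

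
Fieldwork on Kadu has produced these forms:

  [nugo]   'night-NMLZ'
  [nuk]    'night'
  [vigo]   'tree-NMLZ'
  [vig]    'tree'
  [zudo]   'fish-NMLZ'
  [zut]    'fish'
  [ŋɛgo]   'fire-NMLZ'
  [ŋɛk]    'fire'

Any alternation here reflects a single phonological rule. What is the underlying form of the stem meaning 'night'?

The root 'night' surfaces as [nugo] and [nuk], with a stem-final [g] ~ [k] alternation.
If /g/ were underlying and a rule turned it into [k] in isolation, 'tree' would also alternate; but it has [g] in both [vigo] and [vig].
The underlying segment must be /k/; voiceless stops become voiced between vowels, yielding [g] there.

/nuk/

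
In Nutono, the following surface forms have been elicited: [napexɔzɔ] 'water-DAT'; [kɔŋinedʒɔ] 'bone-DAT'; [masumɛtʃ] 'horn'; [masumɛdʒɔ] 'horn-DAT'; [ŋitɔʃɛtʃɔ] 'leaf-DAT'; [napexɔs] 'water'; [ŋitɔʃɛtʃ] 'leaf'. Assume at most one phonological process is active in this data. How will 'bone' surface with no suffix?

In [masumɛtʃ] and [masumɛdʒɔ] the final segment of 'horn' alternates: [tʃ] ~ [dʒ].
Compare 'leaf', with invariant [tʃ] in [ŋitɔʃɛtʃ] and [ŋitɔʃɛtʃɔ]: an analysis with underlying /tʃ/ and a rule producing [dʒ] before the DAT suffix would wrongly predict alternation here too.
The underlying segment must be /dʒ/; voiced obstruents become voiceless word-finally, yielding [tʃ] there.
From [kɔŋinedʒɔ] the stem 'bone' is /kɔŋinedʒ/; word-finally this yields [kɔŋinetʃ].

[kɔŋinetʃ]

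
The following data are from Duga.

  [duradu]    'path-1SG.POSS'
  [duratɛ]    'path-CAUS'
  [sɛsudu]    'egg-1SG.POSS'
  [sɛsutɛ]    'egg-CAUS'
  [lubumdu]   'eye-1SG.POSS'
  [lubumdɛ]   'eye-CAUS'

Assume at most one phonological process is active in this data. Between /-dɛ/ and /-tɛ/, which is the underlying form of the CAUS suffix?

The CAUS morpheme has two allomorphs, [-dɛ] and [-tɛ].
By contrast the 1SG.POSS suffix keeps its initial [d] throughout — that segment must be underlying.
So the underlying form is /-tɛ/, and voiceless stops become voiced after a nasal.

/-tɛ/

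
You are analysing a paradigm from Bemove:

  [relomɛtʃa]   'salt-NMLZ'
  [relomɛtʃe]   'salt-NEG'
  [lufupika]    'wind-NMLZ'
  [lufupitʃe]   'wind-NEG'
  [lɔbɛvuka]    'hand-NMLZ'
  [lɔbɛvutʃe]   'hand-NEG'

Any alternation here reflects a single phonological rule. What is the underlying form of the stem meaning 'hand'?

/lɔbɛvuk/

'hand' shows [k] ~ [tʃ] at the end of the stem ([lɔbɛvuka] vs [lɔbɛvutʃe]).
Compare 'salt', with invariant [tʃ] in [relomɛtʃa] and [relomɛtʃe]: an analysis with underlying /tʃ/ and a rule producing [k] before the NMLZ suffix would wrongly predict alternation here too.
The alternation reflects palatalization before a front vowel: /k/ becomes palato-alveolar [tʃ] before a front vowel. /k/ is underlying.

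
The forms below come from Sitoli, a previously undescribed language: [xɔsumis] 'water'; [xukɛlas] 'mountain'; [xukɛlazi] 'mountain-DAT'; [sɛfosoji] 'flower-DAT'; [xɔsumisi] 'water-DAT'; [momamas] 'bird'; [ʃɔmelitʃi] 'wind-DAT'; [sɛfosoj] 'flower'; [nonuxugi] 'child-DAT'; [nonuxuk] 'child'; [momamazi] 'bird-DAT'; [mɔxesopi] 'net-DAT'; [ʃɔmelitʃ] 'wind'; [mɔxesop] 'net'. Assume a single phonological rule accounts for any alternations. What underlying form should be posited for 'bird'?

/momamaz/

The stem for 'bird' ends in [s] in [momamas] but [z] in [momamazi].
The stem 'water' ([xɔsumis], [xɔsumisi]) shows [s] unchanged in both environments, so [s] cannot be basic with [z] derived before the DAT suffix.
Therefore /z/ is basic and [s] is derived by word-final obstruent devoicing (voiced obstruents become voiceless word-finally).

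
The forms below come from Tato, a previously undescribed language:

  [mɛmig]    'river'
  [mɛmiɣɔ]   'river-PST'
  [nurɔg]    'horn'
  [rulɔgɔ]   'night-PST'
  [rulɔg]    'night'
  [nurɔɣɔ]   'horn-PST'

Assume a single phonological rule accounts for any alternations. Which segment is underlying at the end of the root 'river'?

The stem for 'river' ends in [ɣ] in [mɛmiɣɔ] but [g] in [mɛmig].
But 'night' keeps [g] in both environments ([rulɔgɔ], [rulɔg]), so there is no rule changing /g/ to [ɣ] before the PST suffix.
The underlying segment must be /ɣ/; voiced fricatives become stops word-finally, yielding [g] there.

/ɣ/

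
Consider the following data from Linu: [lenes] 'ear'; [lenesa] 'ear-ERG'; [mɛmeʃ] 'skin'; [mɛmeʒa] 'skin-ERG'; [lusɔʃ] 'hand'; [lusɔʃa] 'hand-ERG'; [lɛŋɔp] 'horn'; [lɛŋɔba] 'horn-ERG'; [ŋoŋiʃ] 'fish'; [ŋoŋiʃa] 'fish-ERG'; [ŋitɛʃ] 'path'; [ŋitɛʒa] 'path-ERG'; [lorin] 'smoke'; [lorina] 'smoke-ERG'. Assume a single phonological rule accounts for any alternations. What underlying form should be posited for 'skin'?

The stem for 'skin' ends in [ʃ] in [mɛmeʃ] but [ʒ] in [mɛmeʒa].
Compare 'hand', with invariant [ʃ] in [lusɔʃ] and [lusɔʃa]: an analysis with underlying /ʃ/ and a rule producing [ʒ] before the ERG suffix would wrongly predict alternation here too.
The alternation reflects word-final obstruent devoicing: voiced obstruents become voiceless word-finally. /ʒ/ is underlying.
The underlying form of 'skin' is therefore /mɛmeʒ/.

/mɛmeʒ/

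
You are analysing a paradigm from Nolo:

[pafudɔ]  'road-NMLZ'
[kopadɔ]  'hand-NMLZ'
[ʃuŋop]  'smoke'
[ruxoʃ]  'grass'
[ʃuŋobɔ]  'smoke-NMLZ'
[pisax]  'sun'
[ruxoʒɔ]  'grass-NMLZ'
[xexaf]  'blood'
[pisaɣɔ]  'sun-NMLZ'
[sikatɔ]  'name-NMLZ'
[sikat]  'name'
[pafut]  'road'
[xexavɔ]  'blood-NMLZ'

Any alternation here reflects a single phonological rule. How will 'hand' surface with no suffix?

The root 'road' surfaces as [pafudɔ] and [pafut], with a stem-final [d] ~ [t] alternation.
But 'name' keeps [t] in both environments ([sikatɔ], [sikat]), so there is no rule changing /t/ to [d] before the NMLZ suffix.
The alternation reflects word-final obstruent devoicing: voiced obstruents become voiceless word-finally. /d/ is underlying.
The one attested form of 'hand', [kopadɔ], shows underlying /kopad/. Applying the same rule word-finally gives [kopat].

[kopat]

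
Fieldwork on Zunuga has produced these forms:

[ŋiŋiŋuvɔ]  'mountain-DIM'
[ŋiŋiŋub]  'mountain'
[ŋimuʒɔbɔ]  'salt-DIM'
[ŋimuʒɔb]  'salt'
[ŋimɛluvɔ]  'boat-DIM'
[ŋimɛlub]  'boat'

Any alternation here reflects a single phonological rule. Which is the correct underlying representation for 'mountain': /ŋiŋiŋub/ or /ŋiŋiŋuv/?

The stem for 'mountain' ends in [v] in [ŋiŋiŋuvɔ] but [b] in [ŋiŋiŋub].
If /b/ were underlying and a rule turned it into [v] before the DIM suffix, 'salt' would also alternate; but it has [b] in both [ŋimuʒɔbɔ] and [ŋimuʒɔb].
The alternation reflects word-final hardening: voiced fricatives become stops word-finally. /v/ is underlying.

/ŋiŋiŋuv/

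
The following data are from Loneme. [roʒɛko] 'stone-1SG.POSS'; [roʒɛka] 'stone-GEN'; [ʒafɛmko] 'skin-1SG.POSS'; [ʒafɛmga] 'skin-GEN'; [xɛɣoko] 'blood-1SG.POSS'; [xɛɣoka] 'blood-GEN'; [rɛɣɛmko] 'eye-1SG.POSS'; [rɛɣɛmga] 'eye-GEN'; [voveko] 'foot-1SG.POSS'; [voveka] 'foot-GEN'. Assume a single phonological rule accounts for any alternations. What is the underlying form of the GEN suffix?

/-ga/

The GEN suffix surfaces as [-ga] and [-ka], depending on the final segment of the stem.
The 1SG.POSS suffix, which begins with [k], is invariant after every stem; so [k] is not altered by any rule here.
So the underlying form is /-ga/, and voiced stops become voiceless after a vowel.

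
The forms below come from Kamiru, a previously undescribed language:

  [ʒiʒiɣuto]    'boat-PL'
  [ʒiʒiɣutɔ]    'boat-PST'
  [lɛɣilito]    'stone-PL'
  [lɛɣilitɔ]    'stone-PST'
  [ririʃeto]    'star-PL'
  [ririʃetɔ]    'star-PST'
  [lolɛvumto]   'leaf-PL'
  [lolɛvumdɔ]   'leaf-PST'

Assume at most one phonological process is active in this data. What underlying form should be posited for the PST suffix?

/-dɔ/

The PST suffix surfaces as [-dɔ] and [-tɔ], depending on the final segment of the stem.
By contrast the PL suffix keeps its initial [t] throughout — that segment must be underlying.
So the underlying form is /-dɔ/, and voiced stops become voiceless after a vowel.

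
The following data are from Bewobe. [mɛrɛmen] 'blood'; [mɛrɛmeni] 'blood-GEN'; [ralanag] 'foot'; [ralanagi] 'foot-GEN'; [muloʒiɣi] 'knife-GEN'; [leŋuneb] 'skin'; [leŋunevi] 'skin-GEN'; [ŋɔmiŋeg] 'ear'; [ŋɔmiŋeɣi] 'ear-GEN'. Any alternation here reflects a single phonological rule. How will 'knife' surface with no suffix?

[muloʒig]

The stem for 'ear' ends in [g] in [ŋɔmiŋeg] but [ɣ] in [ŋɔmiŋeɣi].
If /g/ were underlying and a rule turned it into [ɣ] before the GEN suffix, 'foot' would also alternate; but it has [g] in both [ralanag] and [ralanagi].
The underlying segment must be /ɣ/; voiced fricatives become stops word-finally, yielding [g] there.
The one attested form of 'knife', [muloʒiɣi], shows underlying /muloʒiɣ/. Applying the same rule word-finally gives [muloʒig].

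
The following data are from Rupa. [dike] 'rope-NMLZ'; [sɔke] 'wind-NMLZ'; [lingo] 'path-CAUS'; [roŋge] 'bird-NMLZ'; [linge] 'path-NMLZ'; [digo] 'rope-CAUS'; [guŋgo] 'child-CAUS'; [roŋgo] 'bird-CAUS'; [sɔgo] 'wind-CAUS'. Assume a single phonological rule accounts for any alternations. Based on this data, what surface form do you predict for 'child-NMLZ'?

The NMLZ suffix surfaces as [-ge] and [-ke], depending on the final segment of the stem.
By contrast the CAUS suffix keeps its initial [g] throughout — that segment must be underlying.
The NMLZ suffix is therefore /-ke/ underlyingly, with post-nasal voicing: voiceless stops become voiced after a nasal.
After 'child', which ends in a nasal, the suffix surfaces as [-ge], giving [guŋge].

[guŋge]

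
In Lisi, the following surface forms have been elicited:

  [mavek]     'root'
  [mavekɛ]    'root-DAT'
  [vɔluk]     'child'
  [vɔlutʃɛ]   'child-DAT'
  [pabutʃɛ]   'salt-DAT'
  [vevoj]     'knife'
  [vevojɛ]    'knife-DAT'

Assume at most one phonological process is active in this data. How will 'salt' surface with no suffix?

The stem for 'child' ends in [k] in [vɔluk] but [tʃ] in [vɔlutʃɛ].
Compare 'root', with invariant [k] in [mavek] and [mavekɛ]: an analysis with underlying /k/ and a rule producing [tʃ] before the DAT suffix would wrongly predict alternation here too.
The alternation reflects depalatalization: palato-alveolar /tʃ/ becomes [k] when no front vowel follows. /tʃ/ is underlying.
The one attested form of 'salt', [pabutʃɛ], shows underlying /pabutʃ/. Applying the same rule when no front vowel follows gives [pabuk].

[pabuk]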